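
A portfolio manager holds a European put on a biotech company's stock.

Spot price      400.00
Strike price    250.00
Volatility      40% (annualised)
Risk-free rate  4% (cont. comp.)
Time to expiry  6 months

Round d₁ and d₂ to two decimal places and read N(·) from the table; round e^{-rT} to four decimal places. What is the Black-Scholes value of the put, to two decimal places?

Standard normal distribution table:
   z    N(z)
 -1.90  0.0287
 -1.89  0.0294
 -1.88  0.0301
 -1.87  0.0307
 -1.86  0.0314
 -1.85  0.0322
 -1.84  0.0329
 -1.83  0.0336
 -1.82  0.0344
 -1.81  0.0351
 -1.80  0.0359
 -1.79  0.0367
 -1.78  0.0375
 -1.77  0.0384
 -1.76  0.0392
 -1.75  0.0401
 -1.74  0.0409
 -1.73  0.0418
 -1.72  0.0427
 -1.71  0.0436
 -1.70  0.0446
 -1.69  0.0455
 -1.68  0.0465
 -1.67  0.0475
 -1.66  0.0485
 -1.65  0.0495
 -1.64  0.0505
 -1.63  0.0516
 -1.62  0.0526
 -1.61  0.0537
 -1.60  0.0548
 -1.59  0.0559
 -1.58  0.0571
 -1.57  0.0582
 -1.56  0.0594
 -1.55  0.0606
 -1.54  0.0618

1.42

σ√T = 0.4 × 0.7071 = 0.2828
d₁ = [ln(400/250) + (0.04 + 0.4²/2)·0.5] / 0.2828 = [0.4700 + 0.0600] / 0.2828 = 1.8738 ≈ 1.87
d₂ = d₁ − σ√T = 1.8738 − 0.2828 = 1.5910 ≈ 1.59
e^(−rT) = e^(−0.04·0.5) = 0.9802
N(−d₂) = N(-1.59) = 0.0559;  N(−d₁) = N(-1.87) = 0.0307
P = 250·0.9802·0.0559 − 400·0.0307 = 13.6983 − 12.2800 = 1.4183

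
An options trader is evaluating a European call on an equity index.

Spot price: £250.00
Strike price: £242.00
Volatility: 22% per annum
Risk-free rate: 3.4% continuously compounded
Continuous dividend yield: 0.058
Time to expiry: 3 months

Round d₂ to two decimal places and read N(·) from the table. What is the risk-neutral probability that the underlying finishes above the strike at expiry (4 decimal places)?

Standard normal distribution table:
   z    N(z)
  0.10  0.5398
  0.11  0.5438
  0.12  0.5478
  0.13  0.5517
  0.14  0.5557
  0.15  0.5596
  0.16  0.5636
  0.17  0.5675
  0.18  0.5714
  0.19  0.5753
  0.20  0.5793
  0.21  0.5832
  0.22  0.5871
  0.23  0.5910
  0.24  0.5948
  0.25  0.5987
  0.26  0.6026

0.5753

σ√T = 0.22·√0.25 = 0.1100
d₁ = [ln(250/242) + (0.034 − 0.058 + ½·0.22²)·0.25] / (σ√T) = (0.0325 + 0.0000) / 0.1100 = 0.2961 ≈ 0.30
d₂ = 0.2961 − 0.1100 = 0.1861 ≈ 0.19
Risk-neutral Pr[S_T > K] = N(d₂) = N(0.19) = 0.5753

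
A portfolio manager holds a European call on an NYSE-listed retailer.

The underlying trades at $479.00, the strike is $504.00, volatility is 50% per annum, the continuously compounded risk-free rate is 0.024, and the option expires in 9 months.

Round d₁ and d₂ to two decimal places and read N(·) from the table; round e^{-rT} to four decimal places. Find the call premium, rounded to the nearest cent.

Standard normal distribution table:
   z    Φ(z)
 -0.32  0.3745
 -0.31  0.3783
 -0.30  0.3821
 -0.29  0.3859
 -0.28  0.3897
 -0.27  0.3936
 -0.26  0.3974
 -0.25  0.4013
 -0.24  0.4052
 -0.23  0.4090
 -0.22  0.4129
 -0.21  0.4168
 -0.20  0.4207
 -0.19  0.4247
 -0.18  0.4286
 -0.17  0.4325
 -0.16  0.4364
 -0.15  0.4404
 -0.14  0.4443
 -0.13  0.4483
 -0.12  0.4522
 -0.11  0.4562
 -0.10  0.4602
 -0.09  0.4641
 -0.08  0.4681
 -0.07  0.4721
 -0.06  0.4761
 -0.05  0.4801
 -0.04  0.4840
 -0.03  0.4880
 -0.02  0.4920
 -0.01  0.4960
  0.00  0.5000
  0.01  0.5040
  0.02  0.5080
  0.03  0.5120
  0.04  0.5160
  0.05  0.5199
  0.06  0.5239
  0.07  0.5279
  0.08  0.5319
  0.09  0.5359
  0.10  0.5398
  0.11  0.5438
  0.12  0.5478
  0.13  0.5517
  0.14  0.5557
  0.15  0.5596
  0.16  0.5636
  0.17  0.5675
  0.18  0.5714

σ√T = 0.5 × 0.8660 = 0.4330
ln(S/K) + (r + σ²/2)T = ln(479/504) + (0.024 + 0.5²/2)·0.75 = -0.0509 + 0.1117 = 0.0609
d₁ = 0.0609 / 0.4330 = 0.1406 ⇒ 0.14
d₂ = d₁ − σ√T = 0.1406 − 0.4330 = -0.2924 ⇒ -0.29
exp(−rT) = exp(−0.024·0.75) = 0.9822
N(d₁) = N(0.14) = 0.5557;  N(d₂) = N(-0.29) = 0.3859
C = 479·0.5557 − 504·0.9822·0.3859 = 266.1803 − 191.0316 = 75.1487

$75.15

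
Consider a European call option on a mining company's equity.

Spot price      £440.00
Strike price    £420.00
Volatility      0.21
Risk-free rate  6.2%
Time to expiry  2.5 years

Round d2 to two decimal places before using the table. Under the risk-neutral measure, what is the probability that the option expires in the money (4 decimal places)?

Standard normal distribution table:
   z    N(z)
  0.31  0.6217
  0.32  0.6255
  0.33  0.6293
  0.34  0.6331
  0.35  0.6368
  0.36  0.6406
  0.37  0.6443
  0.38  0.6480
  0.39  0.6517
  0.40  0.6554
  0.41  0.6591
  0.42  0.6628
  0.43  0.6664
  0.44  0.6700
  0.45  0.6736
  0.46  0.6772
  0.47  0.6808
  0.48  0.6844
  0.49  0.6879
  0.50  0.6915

σ√T = 0.21·√2.5 = 0.3320
ln(S/K) + (r + σ²/2)T = ln(440/420) + (0.062 + 0.21²/2)·2.5 = 0.0465 + 0.2101 = 0.2566
d₁ = 0.2566 / 0.3320 = 0.7729 → 0.77
d₂ = d₁ − σ√T = 0.7729 − 0.3320 = 0.4409 → 0.44
Risk-neutral Pr[S_T > K] = N(d₂) = N(0.44) = 0.6700

0.6700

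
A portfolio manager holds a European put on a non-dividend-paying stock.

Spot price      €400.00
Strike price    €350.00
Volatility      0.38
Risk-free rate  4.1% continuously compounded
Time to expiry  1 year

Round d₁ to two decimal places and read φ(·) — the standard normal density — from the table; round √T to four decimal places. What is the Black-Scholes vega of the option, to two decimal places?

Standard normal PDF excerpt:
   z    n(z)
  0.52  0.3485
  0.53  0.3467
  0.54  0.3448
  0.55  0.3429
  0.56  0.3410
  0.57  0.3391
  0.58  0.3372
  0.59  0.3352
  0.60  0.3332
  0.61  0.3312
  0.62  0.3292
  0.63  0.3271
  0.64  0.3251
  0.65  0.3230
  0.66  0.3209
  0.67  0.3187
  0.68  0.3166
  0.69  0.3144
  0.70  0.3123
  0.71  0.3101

T = 1;  σ√T = 0.3800
d₁ = [ln(400/350) + (0.041 + ½·0.38²)·1] / (σ√T) = (0.1335 + 0.1132) / 0.3800 = 0.6493 ≈ 0.65
√T = √1 = 1.0000
φ(d₁) = φ(0.65) = 0.3230
vega = S·φ(d₁)·√T = 400·0.3230·1.0000 = 129.2000

129.20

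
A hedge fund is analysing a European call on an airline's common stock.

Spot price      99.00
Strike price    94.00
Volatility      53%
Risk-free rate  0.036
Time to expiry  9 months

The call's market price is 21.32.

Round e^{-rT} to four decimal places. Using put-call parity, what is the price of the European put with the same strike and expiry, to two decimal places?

e^(−rT) = e^(−0.036·0.75) = 0.9734
Put-call parity: C − P = S − K·e^(−rT) = 99 − 94·0.9734 = 99 − 91.4996 = 7.5004
P = C − (C − P) = 21.32 − (7.5004) = 13.8196

13.82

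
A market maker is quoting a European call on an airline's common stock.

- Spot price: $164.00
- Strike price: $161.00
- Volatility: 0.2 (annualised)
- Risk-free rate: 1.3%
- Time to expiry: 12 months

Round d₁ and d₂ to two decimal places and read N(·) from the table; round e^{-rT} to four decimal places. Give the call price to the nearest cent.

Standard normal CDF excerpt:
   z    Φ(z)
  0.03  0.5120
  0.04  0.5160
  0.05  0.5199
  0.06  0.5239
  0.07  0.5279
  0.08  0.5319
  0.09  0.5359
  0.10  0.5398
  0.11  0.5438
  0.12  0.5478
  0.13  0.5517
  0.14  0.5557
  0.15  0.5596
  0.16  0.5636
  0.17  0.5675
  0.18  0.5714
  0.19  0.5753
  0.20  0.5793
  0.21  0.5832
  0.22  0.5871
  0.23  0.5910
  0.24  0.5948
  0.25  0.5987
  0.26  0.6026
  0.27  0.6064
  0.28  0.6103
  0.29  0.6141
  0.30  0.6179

$15.57

σ√T = 0.2·√1 = 0.2000
d₁ = [ln(164/161) + (0.013 + ½·0.2²)·1] / (σ√T) = (0.0185 + 0.0330) / 0.2000 = 0.2573 ≈ 0.26
d₂ = 0.2573 − 0.2000 = 0.0573 ≈ 0.06
e^(−rT) = e^(−0.013·1) = 0.9871
N(d₁) = N(0.26) = 0.6026;  N(d₂) = N(0.06) = 0.5239
C = 164·0.6026 − 161·0.9871·0.5239 = 98.8264 − 83.2598 = 15.5666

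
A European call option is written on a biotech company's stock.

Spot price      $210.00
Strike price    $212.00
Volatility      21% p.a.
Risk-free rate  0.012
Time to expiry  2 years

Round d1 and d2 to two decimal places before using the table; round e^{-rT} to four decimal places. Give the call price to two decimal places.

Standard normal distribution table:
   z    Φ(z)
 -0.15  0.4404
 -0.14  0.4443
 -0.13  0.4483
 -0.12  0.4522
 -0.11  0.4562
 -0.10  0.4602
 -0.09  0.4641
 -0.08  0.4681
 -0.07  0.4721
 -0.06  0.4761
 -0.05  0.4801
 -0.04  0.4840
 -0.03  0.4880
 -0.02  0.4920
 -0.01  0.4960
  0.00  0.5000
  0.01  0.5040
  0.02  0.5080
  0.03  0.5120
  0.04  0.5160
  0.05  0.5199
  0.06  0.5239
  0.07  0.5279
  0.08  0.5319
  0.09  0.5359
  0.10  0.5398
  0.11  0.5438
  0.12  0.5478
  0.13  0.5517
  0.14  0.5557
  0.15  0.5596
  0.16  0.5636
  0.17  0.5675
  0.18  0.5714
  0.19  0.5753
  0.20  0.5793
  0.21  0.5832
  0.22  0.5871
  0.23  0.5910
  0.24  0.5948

σ√T = 0.21 × 1.4142 = 0.2970
ln(S/K) + (r + σ²/2)T = ln(210/212) + (0.012 + 0.21²/2)·2 = -0.0095 + 0.0681 = 0.0586
d₁ = 0.0586 / 0.2970 = 0.1974 ⇒ 0.20
d₂ = d₁ − σ√T = 0.1974 − 0.2970 = -0.0996 ⇒ -0.10
exp(−rT) = exp(−0.012·2) = 0.9763
N(d₁) = N(0.20) = 0.5793;  N(d₂) = N(-0.10) = 0.4602
C = 210·0.5793 − 212·0.9763·0.4602 = 121.6530 − 95.2502 = 26.4028

$26.40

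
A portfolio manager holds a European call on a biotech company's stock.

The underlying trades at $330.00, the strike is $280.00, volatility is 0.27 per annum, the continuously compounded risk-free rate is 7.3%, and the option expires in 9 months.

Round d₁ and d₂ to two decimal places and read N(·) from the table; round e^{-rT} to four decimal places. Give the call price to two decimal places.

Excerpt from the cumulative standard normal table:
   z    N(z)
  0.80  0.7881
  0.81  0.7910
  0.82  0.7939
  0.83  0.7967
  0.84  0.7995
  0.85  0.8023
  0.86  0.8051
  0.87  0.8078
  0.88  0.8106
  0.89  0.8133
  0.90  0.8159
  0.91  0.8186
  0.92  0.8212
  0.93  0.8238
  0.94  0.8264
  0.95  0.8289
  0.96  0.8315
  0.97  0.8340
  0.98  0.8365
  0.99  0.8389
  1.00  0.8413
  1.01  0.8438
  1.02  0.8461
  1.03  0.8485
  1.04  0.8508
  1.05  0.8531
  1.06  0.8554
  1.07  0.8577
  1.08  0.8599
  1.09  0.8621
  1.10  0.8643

T = 0.75;  σ√T = 0.2338
d₁ = [ln(330/280) + (0.073 + 0.27²/2)·0.75] / 0.2338 = [0.1643 + 0.0821] / 0.2338 = 1.0537 ≈ 1.05
d₂ = d₁ − σ√T = 1.0537 − 0.2338 = 0.8199 ≈ 0.82
exp(−rT) = exp(−0.073·0.75) = 0.9467
C = 330·N(1.05) − 280·0.9467·N(0.82) = 330·0.8531 − 280·0.9467·0.7939 = 281.5230 − 210.4438 = 71.0792

$71.08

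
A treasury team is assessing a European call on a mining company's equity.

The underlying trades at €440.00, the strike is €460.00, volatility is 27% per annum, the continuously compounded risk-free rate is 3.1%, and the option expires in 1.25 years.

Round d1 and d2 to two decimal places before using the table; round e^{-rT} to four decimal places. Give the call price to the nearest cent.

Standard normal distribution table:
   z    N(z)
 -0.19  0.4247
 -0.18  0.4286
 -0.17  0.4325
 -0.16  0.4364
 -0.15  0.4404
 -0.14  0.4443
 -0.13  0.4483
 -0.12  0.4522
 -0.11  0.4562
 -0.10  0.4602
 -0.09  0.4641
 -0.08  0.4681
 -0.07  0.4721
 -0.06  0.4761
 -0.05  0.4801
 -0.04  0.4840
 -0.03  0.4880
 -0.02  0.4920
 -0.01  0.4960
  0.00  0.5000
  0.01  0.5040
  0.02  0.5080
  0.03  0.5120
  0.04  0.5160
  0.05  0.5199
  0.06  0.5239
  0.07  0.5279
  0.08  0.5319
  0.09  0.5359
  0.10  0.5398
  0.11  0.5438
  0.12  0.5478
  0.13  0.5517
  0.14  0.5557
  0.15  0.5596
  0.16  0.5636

€51.36

σ√T = 0.27·√1.25 = 0.3019
d₁ = [ln(440/460) + (0.031 + 0.27²/2)·1.25] / 0.3019 = [-0.0445 + 0.0843] / 0.3019 = 0.1320 ≈ 0.13
d₂ = d₁ − σ√T = 0.1320 − 0.3019 = -0.1698 ≈ -0.17
e^(−rT) = e^(−0.031·1.25) = 0.9620
N(d₁) = N(0.13) = 0.5517;  N(d₂) = N(-0.17) = 0.4325
C = 440·0.5517 − 460·0.9620·0.4325 = 242.7480 − 191.3899 = 51.3581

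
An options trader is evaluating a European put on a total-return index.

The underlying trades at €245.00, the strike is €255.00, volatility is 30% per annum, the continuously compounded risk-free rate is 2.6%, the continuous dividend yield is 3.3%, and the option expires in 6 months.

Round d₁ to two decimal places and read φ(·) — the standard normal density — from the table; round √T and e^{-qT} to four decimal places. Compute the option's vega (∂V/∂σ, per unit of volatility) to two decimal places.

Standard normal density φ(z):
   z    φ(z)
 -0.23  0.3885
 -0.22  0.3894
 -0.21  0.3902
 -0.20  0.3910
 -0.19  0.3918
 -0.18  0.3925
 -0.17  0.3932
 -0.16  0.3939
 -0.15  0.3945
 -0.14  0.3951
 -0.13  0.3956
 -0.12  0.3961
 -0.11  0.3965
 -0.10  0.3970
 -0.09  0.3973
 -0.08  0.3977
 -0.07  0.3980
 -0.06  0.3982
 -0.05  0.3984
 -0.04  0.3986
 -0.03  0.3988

T = 0.5;  σ√T = 0.2121
d₁ = [ln(245/255) + (0.026 − 0.033 + 0.3²/2)·0.5] / 0.2121 = [-0.0400 + 0.0190] / 0.2121 = -0.0990 which rounds to -0.10
√T = √0.5 = 0.7071
φ(d₁) = φ(-0.10) = 0.3970
e^(−qT) = e^(−0.033·0.5) = 0.9836
vega = S·e^(−qT)·φ(d₁)·√T = 245·0.9836·0.3970·0.7071 = 67.6482
(Call and put vega coincide under Black-Scholes.)

67.65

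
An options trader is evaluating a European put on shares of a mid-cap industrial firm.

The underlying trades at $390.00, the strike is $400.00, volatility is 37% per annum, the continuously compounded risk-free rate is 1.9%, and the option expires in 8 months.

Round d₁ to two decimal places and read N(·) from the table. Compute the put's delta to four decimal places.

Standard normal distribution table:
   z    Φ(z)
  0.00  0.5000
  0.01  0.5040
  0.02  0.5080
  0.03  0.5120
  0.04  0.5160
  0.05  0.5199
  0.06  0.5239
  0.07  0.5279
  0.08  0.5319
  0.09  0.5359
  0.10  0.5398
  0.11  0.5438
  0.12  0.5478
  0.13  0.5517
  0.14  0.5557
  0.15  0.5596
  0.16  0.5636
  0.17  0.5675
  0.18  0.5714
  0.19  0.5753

-0.4562

T = 0.6667;  σ√T = 0.3021
ln(S/K) + (r + σ²/2)T = ln(390/400) + (0.019 + 0.37²/2)·0.6667 = -0.0253 + 0.0583 = 0.0330
d₁ = 0.0330 / 0.3021 = 0.1092 → 0.11
N(d₁) = N(0.11) = 0.5438
Δ_put = N(d₁) − 1 = 0.5438 − 1 = -0.4562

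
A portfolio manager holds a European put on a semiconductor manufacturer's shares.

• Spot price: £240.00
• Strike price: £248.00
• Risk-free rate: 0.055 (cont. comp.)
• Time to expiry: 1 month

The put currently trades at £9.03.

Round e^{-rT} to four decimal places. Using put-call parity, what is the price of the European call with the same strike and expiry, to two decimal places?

£2.17

e^(−rT) = e^(−0.055·0.08333) = 0.9954
Put-call parity: C − P = S − K·e^(−rT) = 240 − 248·0.9954 = 240 − 246.8592 = -6.8592
C = P + (C − P) = 9.03 + (-6.8592) = 2.1708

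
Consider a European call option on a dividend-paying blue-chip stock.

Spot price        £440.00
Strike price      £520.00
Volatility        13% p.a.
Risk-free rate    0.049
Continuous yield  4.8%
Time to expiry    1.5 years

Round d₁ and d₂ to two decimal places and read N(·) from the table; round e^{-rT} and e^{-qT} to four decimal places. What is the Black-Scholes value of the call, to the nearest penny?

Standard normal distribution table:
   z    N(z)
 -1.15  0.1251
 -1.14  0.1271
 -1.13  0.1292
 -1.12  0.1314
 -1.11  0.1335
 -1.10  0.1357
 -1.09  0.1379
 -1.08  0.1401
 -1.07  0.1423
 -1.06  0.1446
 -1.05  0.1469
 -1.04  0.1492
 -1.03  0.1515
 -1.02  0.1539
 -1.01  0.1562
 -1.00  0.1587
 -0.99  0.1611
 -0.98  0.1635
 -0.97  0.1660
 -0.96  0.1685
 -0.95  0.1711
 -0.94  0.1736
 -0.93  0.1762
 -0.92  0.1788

£5.50

σ√T = 0.13 × 1.2247 = 0.1592
d₁ = [ln(440/520) + (0.049 − 0.048 + ½·0.13²)·1.5] / (σ√T) = (-0.1671 + 0.0142) / 0.1592 = -0.9602 → -0.96
d₂ = -0.9602 − 0.1592 = -1.1194 → -1.12
e^(−qT) = e^(−0.048·1.5) = 0.9305;  e^(−rT) = e^(−0.049·1.5) = 0.9291
C = 440·0.9305·N(-0.96) − 520·0.9291·N(-1.12) = 440·0.9305·0.1685 − 520·0.9291·0.1314 = 68.9873 − 63.4835 = 5.5037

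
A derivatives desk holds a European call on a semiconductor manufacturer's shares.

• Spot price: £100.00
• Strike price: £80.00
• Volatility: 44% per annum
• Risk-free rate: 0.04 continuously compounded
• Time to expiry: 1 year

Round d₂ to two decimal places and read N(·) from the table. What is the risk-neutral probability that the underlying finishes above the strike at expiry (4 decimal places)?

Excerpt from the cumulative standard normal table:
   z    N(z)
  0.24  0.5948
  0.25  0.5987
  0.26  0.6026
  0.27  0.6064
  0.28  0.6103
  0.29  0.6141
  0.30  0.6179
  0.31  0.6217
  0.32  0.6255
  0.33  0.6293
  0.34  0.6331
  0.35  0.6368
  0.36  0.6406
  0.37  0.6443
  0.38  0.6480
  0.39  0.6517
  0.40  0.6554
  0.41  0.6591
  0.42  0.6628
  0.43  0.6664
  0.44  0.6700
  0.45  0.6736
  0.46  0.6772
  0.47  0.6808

σ√T = 0.44·√1 = 0.4400
d₁ = [ln(100/80) + (0.04 + ½·0.44²)·1] / (σ√T) = (0.2231 + 0.1368) / 0.4400 = 0.8181 which rounds to 0.82
d₂ = 0.8181 − 0.4400 = 0.3781 which rounds to 0.38
Risk-neutral Pr[S_T > K] = N(d₂) = N(0.38) = 0.6480

0.6480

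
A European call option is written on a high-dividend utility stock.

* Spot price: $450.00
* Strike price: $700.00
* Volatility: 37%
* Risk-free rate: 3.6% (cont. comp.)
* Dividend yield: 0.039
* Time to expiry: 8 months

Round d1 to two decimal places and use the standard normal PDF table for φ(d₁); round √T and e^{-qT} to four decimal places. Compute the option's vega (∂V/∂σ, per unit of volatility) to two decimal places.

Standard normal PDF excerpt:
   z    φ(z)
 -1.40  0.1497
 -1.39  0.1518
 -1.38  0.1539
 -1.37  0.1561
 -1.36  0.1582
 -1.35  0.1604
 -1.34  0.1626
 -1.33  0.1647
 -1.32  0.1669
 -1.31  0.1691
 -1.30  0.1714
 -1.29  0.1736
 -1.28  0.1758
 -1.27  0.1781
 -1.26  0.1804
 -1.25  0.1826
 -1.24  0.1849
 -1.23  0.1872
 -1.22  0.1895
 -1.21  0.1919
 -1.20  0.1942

59.75

σ√T = 0.37 × 0.8165 = 0.3021
ln(S/K) + (r − q + σ²/2)T = ln(450/700) + (0.036 − 0.039 + 0.37²/2)·0.6667 = -0.4418 + 0.0436 = -0.3982
d₁ = -0.3982 / 0.3021 = -1.3181 ⇒ -1.32
√T = √0.6667 = 0.8165
φ(d₁) = φ(-1.32) = 0.1669
exp(−qT) = exp(−0.039·0.6667) = 0.9743
vega = S·exp(−qT)·φ(d₁)·√T = 450·0.9743·0.1669·0.8165 = 59.7472
(Vega is the same for a European call and put with the same parameters.)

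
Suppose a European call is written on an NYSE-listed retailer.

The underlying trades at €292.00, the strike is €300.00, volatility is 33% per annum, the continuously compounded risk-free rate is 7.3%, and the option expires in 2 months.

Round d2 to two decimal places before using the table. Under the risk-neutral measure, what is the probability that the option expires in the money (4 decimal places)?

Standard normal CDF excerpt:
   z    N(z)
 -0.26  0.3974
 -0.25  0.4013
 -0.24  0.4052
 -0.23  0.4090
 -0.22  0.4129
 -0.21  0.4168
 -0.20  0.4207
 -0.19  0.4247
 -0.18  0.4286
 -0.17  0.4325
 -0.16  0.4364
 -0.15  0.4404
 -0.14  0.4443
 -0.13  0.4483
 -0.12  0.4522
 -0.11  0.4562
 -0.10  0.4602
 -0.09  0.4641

σ√T = 0.33·√0.1667 = 0.1347
d₁ = [ln(292/300) + (0.073 + 0.33²/2)·0.1667] / 0.1347 = [-0.0270 + 0.0212] / 0.1347 = -0.0430 → -0.04
d₂ = d₁ − σ√T = -0.0430 − 0.1347 = -0.1777 → -0.18
Pr(exercise) under Q = N(d₂) = 0.4286

0.4286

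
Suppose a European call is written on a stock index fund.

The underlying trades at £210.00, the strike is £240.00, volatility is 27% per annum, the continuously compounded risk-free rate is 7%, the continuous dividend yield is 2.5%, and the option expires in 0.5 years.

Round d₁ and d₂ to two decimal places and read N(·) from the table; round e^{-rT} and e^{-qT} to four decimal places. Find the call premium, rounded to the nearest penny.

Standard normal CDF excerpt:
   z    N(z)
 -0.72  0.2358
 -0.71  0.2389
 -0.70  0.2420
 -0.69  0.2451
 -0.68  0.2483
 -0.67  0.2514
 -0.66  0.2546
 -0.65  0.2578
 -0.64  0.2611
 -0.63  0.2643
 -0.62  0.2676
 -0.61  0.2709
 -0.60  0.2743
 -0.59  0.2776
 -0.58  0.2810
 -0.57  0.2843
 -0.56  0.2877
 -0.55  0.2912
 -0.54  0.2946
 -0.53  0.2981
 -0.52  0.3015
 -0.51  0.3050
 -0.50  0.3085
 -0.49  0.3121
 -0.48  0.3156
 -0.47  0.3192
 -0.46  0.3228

T = 0.5;  σ√T = 0.1909
ln(S/K) + (r − q + σ²/2)T = ln(210/240) + (0.07 − 0.025 + 0.27²/2)·0.5 = -0.1335 + 0.0407 = -0.0928
d₁ = -0.0928 / 0.1909 = -0.4861 ⇒ -0.49
d₂ = d₁ − σ√T = -0.4861 − 0.1909 = -0.6770 ⇒ -0.68
e^(−qT) = e^(−0.025·0.5) = 0.9876;  e^(−rT) = e^(−0.07·0.5) = 0.9656
N(d₁) = N(-0.49) = 0.3121;  N(d₂) = N(-0.68) = 0.2483
C = 210·0.9876·0.3121 − 240·0.9656·0.2483 = 64.7283 − 57.5420 = 7.1863

£7.19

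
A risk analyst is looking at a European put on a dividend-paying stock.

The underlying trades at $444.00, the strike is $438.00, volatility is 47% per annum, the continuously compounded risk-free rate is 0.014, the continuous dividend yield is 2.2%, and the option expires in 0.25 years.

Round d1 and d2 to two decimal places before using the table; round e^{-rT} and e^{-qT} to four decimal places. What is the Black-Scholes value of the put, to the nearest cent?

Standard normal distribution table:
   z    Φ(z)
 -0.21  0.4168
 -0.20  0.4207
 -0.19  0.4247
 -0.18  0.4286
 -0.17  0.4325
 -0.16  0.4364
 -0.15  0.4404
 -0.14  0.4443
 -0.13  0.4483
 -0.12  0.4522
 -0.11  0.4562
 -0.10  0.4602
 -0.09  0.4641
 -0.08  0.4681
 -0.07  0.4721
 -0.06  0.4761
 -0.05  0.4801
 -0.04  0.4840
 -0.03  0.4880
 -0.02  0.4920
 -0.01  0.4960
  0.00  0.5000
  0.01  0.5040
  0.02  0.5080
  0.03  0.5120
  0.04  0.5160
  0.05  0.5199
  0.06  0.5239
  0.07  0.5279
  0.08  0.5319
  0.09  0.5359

σ√T = 0.47·√0.25 = 0.2350
ln(S/K) + (r − q + σ²/2)T = ln(444/438) + (0.014 − 0.022 + 0.47²/2)·0.25 = 0.0136 + 0.0256 = 0.0392
d₁ = 0.0392 / 0.2350 = 0.1669 → 0.17
d₂ = d₁ − σ√T = 0.1669 − 0.2350 = -0.0681 → -0.07
exp(−qT) = exp(−0.022·0.25) = 0.9945;  exp(−rT) = exp(−0.014·0.25) = 0.9965
N(−d₂) = N(0.07) = 0.5279;  N(−d₁) = N(-0.17) = 0.4325
P = 438·0.9965·0.5279 − 444·0.9945·0.4325 = 230.4109 − 190.9738 = 39.4371

$39.44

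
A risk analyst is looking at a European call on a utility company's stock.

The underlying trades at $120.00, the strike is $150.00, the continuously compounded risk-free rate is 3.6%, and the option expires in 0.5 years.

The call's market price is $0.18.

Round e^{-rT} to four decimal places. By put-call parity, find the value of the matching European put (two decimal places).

$27.51

exp(−rT) = exp(−0.036·0.5) = 0.9822
Put-call parity: C − P = S − K·e^(−rT) = 120 − 150·0.9822 = 120 − 147.3300 = -27.3300
P = C − (C − P) = 0.18 − (-27.3300) = 27.5100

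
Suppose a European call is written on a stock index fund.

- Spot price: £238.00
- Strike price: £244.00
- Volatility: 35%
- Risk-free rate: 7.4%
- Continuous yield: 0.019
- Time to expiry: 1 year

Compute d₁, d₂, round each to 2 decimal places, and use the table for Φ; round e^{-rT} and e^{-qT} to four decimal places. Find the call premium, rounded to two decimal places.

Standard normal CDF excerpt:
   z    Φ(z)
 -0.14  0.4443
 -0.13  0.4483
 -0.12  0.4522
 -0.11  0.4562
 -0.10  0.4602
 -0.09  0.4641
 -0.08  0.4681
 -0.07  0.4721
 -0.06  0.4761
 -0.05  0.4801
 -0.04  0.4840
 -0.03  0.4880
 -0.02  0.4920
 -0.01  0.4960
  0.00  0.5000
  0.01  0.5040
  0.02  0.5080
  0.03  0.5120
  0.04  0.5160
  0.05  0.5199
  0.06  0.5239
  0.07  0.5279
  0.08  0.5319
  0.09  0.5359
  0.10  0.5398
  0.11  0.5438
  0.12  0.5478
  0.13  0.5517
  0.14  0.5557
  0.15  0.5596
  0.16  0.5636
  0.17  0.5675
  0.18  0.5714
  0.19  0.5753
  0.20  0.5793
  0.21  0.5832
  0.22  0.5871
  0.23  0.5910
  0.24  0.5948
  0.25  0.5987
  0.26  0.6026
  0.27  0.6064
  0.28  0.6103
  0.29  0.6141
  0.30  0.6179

£35.56

σ√T = 0.35·√1 = 0.3500
d₁ = [ln(238/244) + (0.074 − 0.019 + ½·0.35²)·1] / (σ√T) = (-0.0249 + 0.1162) / 0.3500 = 0.2610 ⇒ 0.26
d₂ = 0.2610 − 0.3500 = -0.0890 ⇒ -0.09
exp(−qT) = exp(−0.019·1) = 0.9812;  exp(−rT) = exp(−0.074·1) = 0.9287
N(d₁) = N(0.26) = 0.6026;  N(d₂) = N(-0.09) = 0.4641
C = 238·0.9812·0.6026 − 244·0.9287·0.4641 = 140.7225 − 105.1664 = 35.5562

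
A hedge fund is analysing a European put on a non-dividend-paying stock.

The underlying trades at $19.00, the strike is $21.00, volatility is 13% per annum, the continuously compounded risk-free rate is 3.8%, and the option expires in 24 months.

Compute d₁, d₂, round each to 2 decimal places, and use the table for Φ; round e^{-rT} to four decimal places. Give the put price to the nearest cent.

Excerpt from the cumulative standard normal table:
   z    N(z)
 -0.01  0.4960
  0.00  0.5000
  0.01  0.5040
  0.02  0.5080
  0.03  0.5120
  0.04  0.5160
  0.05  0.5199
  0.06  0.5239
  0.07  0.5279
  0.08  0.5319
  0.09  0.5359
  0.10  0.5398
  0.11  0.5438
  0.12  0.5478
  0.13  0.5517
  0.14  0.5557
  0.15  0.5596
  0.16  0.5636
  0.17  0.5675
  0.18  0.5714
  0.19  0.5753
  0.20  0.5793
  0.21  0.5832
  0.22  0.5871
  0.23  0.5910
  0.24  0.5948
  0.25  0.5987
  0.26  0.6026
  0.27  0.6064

$1.62

T = 2;  σ√T = 0.1838
d₁ = [ln(19/21) + (0.038 + 0.13²/2)·2] / 0.1838 = [-0.1001 + 0.0929] / 0.1838 = -0.0391 ⇒ -0.04
d₂ = d₁ − σ√T = -0.0391 − 0.1838 = -0.2229 ⇒ -0.22
exp(−rT) = exp(−0.038·2) = 0.9268
N(−d₂) = N(0.22) = 0.5871;  N(−d₁) = N(0.04) = 0.5160
P = 21·0.9268·0.5871 − 19·0.5160 = 11.4266 − 9.8040 = 1.6226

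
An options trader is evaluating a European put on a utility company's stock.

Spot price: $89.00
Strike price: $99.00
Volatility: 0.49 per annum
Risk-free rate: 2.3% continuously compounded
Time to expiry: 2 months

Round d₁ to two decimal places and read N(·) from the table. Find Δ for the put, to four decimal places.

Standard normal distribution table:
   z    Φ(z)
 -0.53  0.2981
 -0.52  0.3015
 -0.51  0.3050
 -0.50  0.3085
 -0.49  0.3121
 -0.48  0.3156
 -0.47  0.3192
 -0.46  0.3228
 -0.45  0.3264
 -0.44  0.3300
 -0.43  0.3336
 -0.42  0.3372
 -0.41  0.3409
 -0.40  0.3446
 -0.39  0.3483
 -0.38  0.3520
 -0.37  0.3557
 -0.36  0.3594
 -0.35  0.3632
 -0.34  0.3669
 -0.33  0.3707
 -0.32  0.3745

σ√T = 0.49 × 0.4082 = 0.2000
ln(S/K) + (r + σ²/2)T = ln(89/99) + (0.023 + 0.49²/2)·0.1667 = -0.1065 + 0.0238 = -0.0826
d₁ = -0.0826 / 0.2000 = -0.4131 ≈ -0.41
N(d₁) = N(-0.41) = 0.3409
Δ_put = N(d₁) − 1 = 0.3409 − 1 = -0.6591

-0.6591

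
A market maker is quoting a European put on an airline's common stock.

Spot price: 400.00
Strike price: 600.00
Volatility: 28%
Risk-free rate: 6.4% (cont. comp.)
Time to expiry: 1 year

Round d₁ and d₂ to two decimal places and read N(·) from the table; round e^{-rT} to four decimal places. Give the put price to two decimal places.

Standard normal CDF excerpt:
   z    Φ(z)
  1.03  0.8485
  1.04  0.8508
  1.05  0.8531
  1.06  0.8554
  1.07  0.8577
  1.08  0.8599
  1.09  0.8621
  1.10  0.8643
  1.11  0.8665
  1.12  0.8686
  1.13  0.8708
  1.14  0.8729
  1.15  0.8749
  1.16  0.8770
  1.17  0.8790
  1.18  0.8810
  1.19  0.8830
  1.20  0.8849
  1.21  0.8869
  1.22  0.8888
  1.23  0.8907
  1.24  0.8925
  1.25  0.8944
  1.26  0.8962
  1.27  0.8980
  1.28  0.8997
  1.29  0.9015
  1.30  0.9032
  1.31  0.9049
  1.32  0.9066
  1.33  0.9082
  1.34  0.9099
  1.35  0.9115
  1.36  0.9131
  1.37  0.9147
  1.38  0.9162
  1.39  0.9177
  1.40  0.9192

169.93

σ√T = 0.28 × 1.0000 = 0.2800
d₁ = [ln(400/600) + (0.064 + ½·0.28²)·1] / (σ√T) = (-0.4055 + 0.1032) / 0.2800 = -1.0795 → -1.08
d₂ = -1.0795 − 0.2800 = -1.3595 → -1.36
exp(−rT) = exp(−0.064·1) = 0.9380
N(−d₂) = N(1.36) = 0.9131;  N(−d₁) = N(1.08) = 0.8599
P = 600·0.9380·0.9131 − 400·0.8599 = 513.8927 − 343.9600 = 169.9327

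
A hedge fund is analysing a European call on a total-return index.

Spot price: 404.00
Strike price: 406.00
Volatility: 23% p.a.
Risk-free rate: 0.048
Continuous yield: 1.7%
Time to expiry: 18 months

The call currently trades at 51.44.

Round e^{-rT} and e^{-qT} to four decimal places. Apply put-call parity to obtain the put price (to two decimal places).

35.40

exp(−qT) = exp(−0.017·1.5) = 0.9748;  exp(−rT) = exp(−0.048·1.5) = 0.9305
Put-call parity: C − P = S·e^(−qT) − K·e^(−rT) = 404·0.9748 − 406·0.9305 = 393.8192 − 377.7830 = 16.0362
P = C − (C − P) = 51.44 − (16.0362) = 35.4038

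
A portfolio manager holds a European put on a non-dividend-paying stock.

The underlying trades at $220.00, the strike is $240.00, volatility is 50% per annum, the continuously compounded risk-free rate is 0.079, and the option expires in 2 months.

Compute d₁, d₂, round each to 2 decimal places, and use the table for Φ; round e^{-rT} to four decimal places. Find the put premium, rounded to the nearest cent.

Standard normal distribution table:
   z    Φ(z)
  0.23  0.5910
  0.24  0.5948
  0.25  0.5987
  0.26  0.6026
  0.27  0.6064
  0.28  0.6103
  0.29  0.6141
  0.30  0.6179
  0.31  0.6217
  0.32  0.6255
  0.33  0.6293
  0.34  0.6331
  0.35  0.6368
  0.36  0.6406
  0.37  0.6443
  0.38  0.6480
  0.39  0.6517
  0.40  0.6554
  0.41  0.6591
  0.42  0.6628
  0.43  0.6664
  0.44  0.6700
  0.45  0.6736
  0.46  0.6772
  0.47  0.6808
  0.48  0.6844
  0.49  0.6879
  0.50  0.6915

σ√T = 0.5·√0.1667 = 0.2041
d₁ = [ln(220/240) + (0.079 + 0.5²/2)·0.1667] / 0.2041 = [-0.0870 + 0.0340] / 0.2041 = -0.2597 ⇒ -0.26
d₂ = d₁ − σ√T = -0.2597 − 0.2041 = -0.4638 ⇒ -0.46
e^(−rT) = e^(−0.079·0.1667) = 0.9869
P = 240·0.9869·N(0.46) − 220·N(0.26) = 240·0.9869·0.6772 − 220·0.6026 = 160.3989 − 132.5720 = 27.8269

$27.83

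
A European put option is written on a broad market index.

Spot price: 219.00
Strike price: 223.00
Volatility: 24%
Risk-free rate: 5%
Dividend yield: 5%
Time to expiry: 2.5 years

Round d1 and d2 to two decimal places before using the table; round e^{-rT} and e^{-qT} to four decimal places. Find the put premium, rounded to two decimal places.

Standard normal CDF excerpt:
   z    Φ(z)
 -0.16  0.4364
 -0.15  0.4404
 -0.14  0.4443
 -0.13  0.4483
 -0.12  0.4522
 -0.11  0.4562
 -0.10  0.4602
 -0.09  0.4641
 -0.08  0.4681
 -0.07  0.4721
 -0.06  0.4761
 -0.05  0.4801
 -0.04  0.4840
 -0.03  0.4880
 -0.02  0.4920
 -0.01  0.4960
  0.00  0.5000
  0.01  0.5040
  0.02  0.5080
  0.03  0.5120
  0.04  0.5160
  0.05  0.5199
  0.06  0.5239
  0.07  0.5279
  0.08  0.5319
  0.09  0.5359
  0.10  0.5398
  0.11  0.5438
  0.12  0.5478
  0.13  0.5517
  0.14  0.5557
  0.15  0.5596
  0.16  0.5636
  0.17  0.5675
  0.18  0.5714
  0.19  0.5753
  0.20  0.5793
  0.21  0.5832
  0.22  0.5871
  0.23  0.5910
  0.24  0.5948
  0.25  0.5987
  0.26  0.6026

31.19

σ√T = 0.24 × 1.5811 = 0.3795
d₁ = [ln(219/223) + (0.05 − 0.05 + 0.24²/2)·2.5] / 0.3795 = [-0.0181 + 0.0720] / 0.3795 = 0.1420 → 0.14
d₂ = d₁ − σ√T = 0.1420 − 0.3795 = -0.2374 → -0.24
exp(−qT) = exp(−0.05·2.5) = 0.8825;  exp(−rT) = exp(−0.05·2.5) = 0.8825
P = 223·0.8825·N(0.24) − 219·0.8825·N(-0.14) = 223·0.8825·0.5948 − 219·0.8825·0.4443 = 117.0552 − 85.8688 = 31.1864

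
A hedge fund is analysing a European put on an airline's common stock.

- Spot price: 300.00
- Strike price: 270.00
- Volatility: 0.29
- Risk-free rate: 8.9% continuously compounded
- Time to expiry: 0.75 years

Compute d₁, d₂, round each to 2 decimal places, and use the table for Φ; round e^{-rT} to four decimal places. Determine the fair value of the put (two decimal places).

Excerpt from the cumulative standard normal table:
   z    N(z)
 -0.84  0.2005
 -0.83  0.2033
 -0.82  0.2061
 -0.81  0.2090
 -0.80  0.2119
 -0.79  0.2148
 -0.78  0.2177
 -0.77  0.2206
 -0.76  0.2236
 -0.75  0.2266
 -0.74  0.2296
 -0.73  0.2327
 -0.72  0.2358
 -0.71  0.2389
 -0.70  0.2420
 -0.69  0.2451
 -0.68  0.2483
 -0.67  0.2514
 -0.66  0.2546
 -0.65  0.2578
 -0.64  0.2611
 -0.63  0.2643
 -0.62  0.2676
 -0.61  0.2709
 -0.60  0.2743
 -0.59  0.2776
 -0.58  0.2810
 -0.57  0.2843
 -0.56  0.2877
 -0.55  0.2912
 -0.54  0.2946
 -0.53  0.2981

T = 0.75;  σ√T = 0.2511
d₁ = [ln(300/270) + (0.089 + 0.29²/2)·0.75] / 0.2511 = [0.1054 + 0.0983] / 0.2511 = 0.8109 → 0.81
d₂ = d₁ − σ√T = 0.8109 − 0.2511 = 0.5597 → 0.56
e^(−rT) = e^(−0.089·0.75) = 0.9354
P = 270·0.9354·N(-0.56) − 300·N(-0.81) = 270·0.9354·0.2877 − 300·0.2090 = 72.6609 − 62.7000 = 9.9609

9.96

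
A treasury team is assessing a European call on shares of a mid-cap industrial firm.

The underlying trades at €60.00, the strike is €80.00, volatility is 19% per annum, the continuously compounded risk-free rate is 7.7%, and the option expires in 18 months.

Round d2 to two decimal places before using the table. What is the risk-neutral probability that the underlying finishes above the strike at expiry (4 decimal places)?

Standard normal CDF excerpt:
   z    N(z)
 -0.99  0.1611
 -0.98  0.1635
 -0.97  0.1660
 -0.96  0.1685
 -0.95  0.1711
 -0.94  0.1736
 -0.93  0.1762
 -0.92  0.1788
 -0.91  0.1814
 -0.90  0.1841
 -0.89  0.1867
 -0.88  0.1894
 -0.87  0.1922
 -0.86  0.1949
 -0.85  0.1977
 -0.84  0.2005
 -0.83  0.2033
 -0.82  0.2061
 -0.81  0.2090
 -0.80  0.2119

σ√T = 0.19 × 1.2247 = 0.2327
ln(S/K) + (r + σ²/2)T = ln(60/80) + (0.077 + 0.19²/2)·1.5 = -0.2877 + 0.1426 = -0.1451
d₁ = -0.1451 / 0.2327 = -0.6236 ≈ -0.62
d₂ = d₁ − σ√T = -0.6236 − 0.2327 = -0.8563 ≈ -0.86
Risk-neutral Pr[S_T > K] = N(d₂) = N(-0.86) = 0.1949

0.1949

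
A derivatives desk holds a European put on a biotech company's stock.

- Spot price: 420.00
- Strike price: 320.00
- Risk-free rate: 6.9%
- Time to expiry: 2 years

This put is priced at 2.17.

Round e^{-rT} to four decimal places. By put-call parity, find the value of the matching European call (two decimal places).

143.42

exp(−rT) = exp(−0.069·2) = 0.8711
Put-call parity: C − P = S − K·e^(−rT) = 420 − 320·0.8711 = 420 − 278.7520 = 141.2480
C = P + (C − P) = 2.17 + (141.2480) = 143.4180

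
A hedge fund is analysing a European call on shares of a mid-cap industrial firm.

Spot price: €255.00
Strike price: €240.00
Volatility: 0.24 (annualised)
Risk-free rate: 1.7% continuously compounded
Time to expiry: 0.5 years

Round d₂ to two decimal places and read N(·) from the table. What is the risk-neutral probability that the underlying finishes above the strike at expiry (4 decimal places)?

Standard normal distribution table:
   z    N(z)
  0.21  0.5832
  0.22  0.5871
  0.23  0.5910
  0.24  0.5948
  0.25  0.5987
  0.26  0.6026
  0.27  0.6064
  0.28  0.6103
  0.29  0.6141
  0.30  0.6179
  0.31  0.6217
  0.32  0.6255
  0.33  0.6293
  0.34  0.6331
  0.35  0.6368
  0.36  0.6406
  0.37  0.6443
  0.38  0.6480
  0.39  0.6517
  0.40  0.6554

0.6255

σ√T = 0.24·√0.5 = 0.1697
d₁ = [ln(255/240) + (0.017 + 0.24²/2)·0.5] / 0.1697 = [0.0606 + 0.0229] / 0.1697 = 0.4922 ⇒ 0.49
d₂ = d₁ − σ√T = 0.4922 − 0.1697 = 0.3225 ⇒ 0.32
Risk-neutral Pr[S_T > K] = N(d₂) = N(0.32) = 0.6255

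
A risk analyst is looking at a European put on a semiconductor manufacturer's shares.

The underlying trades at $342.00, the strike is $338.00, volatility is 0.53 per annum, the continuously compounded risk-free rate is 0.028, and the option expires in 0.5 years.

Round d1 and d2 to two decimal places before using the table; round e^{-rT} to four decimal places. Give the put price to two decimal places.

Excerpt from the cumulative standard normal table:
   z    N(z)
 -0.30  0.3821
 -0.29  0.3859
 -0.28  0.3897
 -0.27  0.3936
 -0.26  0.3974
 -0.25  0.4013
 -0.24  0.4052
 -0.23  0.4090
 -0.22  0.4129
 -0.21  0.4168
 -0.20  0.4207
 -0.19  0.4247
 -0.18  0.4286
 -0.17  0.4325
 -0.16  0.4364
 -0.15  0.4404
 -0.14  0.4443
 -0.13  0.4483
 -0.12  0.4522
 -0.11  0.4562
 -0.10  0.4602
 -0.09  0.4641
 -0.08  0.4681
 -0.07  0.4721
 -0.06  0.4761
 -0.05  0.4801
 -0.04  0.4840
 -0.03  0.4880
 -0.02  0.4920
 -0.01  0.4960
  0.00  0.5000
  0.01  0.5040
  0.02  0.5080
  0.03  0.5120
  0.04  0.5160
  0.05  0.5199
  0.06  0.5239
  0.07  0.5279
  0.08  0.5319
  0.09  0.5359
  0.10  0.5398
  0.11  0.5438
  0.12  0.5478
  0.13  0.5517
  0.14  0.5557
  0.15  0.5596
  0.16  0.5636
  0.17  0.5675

σ√T = 0.53 × 0.7071 = 0.3748
ln(S/K) + (r + σ²/2)T = ln(342/338) + (0.028 + 0.53²/2)·0.5 = 0.0118 + 0.0842 = 0.0960
d₁ = 0.0960 / 0.3748 = 0.2561 ⇒ 0.26
d₂ = d₁ − σ√T = 0.2561 − 0.3748 = -0.1186 ⇒ -0.12
exp(−rT) = exp(−0.028·0.5) = 0.9861
P = 338·0.9861·N(0.12) − 342·N(-0.26) = 338·0.9861·0.5478 − 342·0.3974 = 182.5827 − 135.9108 = 46.6719

$46.67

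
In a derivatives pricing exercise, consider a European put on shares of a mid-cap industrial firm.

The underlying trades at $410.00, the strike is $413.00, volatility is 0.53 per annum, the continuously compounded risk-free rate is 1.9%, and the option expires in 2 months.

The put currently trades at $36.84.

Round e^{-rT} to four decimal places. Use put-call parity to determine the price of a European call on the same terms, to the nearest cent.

$35.16

e^(−rT) = e^(−0.019·0.1667) = 0.9968
Put-call parity: C − P = S − K·e^(−rT) = 410 − 413·0.9968 = 410 − 411.6784 = -1.6784
C = P + (C − P) = 36.84 + (-1.6784) = 35.1616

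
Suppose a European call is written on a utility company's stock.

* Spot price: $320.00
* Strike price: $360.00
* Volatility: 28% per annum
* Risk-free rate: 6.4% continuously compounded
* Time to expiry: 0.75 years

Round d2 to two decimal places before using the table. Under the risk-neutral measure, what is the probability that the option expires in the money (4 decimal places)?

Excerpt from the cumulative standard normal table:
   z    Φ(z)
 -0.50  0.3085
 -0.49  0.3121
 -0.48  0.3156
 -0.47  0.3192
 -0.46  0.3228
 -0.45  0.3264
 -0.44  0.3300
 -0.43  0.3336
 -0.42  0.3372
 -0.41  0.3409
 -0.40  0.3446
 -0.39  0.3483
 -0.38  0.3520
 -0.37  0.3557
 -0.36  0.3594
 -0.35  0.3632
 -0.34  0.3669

σ√T = 0.28·√0.75 = 0.2425
d₁ = [ln(320/360) + (0.064 + 0.28²/2)·0.75] / 0.2425 = [-0.1178 + 0.0774] / 0.2425 = -0.1665 → -0.17
d₂ = d₁ − σ√T = -0.1665 − 0.2425 = -0.4090 → -0.41
Risk-neutral Pr[S_T > K] = N(d₂) = N(-0.41) = 0.3409

0.3409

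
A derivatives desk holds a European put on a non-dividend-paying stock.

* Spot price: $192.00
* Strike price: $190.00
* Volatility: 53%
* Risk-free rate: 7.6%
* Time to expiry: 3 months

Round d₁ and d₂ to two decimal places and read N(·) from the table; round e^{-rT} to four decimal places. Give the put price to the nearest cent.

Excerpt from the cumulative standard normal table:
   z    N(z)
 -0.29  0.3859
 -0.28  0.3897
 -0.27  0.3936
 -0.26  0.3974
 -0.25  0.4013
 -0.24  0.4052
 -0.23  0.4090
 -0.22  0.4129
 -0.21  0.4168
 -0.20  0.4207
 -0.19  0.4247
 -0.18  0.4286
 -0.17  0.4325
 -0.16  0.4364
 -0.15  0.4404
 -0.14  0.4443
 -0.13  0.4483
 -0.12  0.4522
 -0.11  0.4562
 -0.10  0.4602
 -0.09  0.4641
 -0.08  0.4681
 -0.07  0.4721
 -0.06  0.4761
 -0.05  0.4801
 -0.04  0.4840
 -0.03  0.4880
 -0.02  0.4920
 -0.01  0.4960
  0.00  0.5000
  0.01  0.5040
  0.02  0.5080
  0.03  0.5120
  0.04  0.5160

T = 0.25;  σ√T = 0.2650
d₁ = [ln(192/190) + (0.076 + 0.53²/2)·0.25] / 0.2650 = [0.0105 + 0.0541] / 0.2650 = 0.2437 which rounds to 0.24
d₂ = d₁ − σ√T = 0.2437 − 0.2650 = -0.0213 which rounds to -0.02
exp(−rT) = exp(−0.076·0.25) = 0.9812
N(−d₂) = N(0.02) = 0.5080;  N(−d₁) = N(-0.24) = 0.4052
P = 190·0.9812·0.5080 − 192·0.4052 = 94.7054 − 77.7984 = 16.9070

$16.91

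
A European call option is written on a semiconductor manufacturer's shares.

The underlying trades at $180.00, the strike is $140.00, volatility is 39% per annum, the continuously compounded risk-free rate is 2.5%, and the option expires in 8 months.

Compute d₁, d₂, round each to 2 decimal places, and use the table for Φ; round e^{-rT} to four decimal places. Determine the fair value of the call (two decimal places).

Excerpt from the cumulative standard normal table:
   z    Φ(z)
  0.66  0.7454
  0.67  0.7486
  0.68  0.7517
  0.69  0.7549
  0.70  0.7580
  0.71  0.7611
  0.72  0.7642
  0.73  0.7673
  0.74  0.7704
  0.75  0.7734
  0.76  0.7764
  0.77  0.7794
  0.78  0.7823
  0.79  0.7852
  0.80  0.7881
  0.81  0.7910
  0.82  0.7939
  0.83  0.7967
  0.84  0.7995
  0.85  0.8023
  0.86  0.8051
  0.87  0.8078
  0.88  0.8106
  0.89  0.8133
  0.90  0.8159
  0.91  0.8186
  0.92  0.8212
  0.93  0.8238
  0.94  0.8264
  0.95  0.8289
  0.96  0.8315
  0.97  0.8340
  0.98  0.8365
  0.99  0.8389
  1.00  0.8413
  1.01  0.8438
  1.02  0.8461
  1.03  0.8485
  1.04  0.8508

$47.93

σ√T = 0.39 × 0.8165 = 0.3184
d₁ = [ln(180/140) + (0.025 + 0.39²/2)·0.6667] / 0.3184 = [0.2513 + 0.0674] / 0.3184 = 1.0008 which rounds to 1.00
d₂ = d₁ − σ√T = 1.0008 − 0.3184 = 0.6823 which rounds to 0.68
exp(−rT) = exp(−0.025·0.6667) = 0.9835
N(d₁) = N(1.00) = 0.8413;  N(d₂) = N(0.68) = 0.7517
C = 180·0.8413 − 140·0.9835·0.7517 = 151.4340 − 103.5016 = 47.9324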